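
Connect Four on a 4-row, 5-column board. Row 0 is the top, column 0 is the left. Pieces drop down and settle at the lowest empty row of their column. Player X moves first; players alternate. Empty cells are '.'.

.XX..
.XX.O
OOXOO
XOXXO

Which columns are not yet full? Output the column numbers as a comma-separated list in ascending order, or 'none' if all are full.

col 0: top cell = '.' → open
col 1: top cell = 'X' → FULL
col 2: top cell = 'X' → FULL
col 3: top cell = '.' → open
col 4: top cell = '.' → open

Answer: 0,3,4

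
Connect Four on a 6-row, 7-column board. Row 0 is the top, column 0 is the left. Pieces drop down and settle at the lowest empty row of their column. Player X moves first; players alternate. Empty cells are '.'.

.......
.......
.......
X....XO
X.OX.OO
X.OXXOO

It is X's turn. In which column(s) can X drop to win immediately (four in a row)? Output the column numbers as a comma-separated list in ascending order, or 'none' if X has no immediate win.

col 0: drop X → WIN!
col 1: drop X → no win
col 2: drop X → no win
col 3: drop X → no win
col 4: drop X → no win
col 5: drop X → no win
col 6: drop X → no win

Answer: 0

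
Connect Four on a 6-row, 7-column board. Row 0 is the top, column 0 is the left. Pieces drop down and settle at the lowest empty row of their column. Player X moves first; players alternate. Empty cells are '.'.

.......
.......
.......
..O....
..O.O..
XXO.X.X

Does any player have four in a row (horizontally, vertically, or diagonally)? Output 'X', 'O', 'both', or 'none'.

none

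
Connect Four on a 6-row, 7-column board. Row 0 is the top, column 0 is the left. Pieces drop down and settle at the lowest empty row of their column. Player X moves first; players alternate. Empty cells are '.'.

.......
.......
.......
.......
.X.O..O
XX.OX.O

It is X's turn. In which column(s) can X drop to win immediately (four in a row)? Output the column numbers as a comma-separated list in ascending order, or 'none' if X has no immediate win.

Answer: none

Derivation:
col 0: drop X → no win
col 1: drop X → no win
col 2: drop X → no win
col 3: drop X → no win
col 4: drop X → no win
col 5: drop X → no win
col 6: drop X → no win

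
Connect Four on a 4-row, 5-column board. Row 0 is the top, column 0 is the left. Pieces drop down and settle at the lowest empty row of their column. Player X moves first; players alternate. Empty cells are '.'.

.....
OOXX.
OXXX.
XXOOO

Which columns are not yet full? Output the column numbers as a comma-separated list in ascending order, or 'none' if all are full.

Answer: 0,1,2,3,4

Derivation:
col 0: top cell = '.' → open
col 1: top cell = '.' → open
col 2: top cell = '.' → open
col 3: top cell = '.' → open
col 4: top cell = '.' → open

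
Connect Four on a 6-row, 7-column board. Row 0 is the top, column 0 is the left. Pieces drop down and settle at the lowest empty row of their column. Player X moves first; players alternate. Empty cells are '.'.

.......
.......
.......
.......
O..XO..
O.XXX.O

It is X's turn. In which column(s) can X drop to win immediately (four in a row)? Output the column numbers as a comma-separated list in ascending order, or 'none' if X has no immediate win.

Answer: 1,5

Derivation:
col 0: drop X → no win
col 1: drop X → WIN!
col 2: drop X → no win
col 3: drop X → no win
col 4: drop X → no win
col 5: drop X → WIN!
col 6: drop X → no win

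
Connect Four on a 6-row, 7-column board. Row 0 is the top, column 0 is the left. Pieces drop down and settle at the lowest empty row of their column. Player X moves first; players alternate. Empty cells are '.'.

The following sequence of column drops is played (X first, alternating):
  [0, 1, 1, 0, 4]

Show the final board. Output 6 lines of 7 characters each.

Move 1: X drops in col 0, lands at row 5
Move 2: O drops in col 1, lands at row 5
Move 3: X drops in col 1, lands at row 4
Move 4: O drops in col 0, lands at row 4
Move 5: X drops in col 4, lands at row 5

Answer: .......
.......
.......
.......
OX.....
XO..X..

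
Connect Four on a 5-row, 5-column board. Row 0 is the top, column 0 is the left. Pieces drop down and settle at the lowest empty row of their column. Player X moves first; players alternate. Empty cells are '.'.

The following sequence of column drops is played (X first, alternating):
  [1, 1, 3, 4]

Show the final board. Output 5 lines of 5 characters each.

Answer: .....
.....
.....
.O...
.X.XO

Derivation:
Move 1: X drops in col 1, lands at row 4
Move 2: O drops in col 1, lands at row 3
Move 3: X drops in col 3, lands at row 4
Move 4: O drops in col 4, lands at row 4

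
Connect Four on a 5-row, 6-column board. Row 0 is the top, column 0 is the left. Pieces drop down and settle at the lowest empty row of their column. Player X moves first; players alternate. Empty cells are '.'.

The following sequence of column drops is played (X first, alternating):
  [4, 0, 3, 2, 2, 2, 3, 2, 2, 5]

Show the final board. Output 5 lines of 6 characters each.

Move 1: X drops in col 4, lands at row 4
Move 2: O drops in col 0, lands at row 4
Move 3: X drops in col 3, lands at row 4
Move 4: O drops in col 2, lands at row 4
Move 5: X drops in col 2, lands at row 3
Move 6: O drops in col 2, lands at row 2
Move 7: X drops in col 3, lands at row 3
Move 8: O drops in col 2, lands at row 1
Move 9: X drops in col 2, lands at row 0
Move 10: O drops in col 5, lands at row 4

Answer: ..X...
..O...
..O...
..XX..
O.OXXO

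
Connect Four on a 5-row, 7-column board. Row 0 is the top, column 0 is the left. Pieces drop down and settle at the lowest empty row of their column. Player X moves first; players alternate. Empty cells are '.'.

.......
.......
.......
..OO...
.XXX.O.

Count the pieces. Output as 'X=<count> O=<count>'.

X=3 O=3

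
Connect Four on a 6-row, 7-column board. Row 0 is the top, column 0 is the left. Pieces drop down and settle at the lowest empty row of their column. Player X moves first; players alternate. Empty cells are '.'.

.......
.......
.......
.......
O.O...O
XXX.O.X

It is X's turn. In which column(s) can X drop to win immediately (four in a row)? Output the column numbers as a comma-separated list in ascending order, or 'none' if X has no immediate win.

Answer: 3

Derivation:
col 0: drop X → no win
col 1: drop X → no win
col 2: drop X → no win
col 3: drop X → WIN!
col 4: drop X → no win
col 5: drop X → no win
col 6: drop X → no win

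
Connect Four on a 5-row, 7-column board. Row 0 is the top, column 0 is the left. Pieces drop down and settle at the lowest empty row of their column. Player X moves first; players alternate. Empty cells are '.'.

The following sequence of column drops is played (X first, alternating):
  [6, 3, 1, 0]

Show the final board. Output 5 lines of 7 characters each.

Answer: .......
.......
.......
.......
OX.O..X

Derivation:
Move 1: X drops in col 6, lands at row 4
Move 2: O drops in col 3, lands at row 4
Move 3: X drops in col 1, lands at row 4
Move 4: O drops in col 0, lands at row 4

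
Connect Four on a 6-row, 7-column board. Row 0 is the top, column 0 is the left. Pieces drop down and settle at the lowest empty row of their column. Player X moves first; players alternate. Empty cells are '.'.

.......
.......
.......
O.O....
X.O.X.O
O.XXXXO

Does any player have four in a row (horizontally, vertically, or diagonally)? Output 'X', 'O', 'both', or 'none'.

X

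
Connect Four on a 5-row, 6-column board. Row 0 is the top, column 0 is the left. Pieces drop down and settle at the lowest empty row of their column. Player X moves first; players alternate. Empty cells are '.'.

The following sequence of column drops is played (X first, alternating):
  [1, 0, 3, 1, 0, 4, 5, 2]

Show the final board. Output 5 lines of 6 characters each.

Answer: ......
......
......
XO....
OXOXOX

Derivation:
Move 1: X drops in col 1, lands at row 4
Move 2: O drops in col 0, lands at row 4
Move 3: X drops in col 3, lands at row 4
Move 4: O drops in col 1, lands at row 3
Move 5: X drops in col 0, lands at row 3
Move 6: O drops in col 4, lands at row 4
Move 7: X drops in col 5, lands at row 4
Move 8: O drops in col 2, lands at row 4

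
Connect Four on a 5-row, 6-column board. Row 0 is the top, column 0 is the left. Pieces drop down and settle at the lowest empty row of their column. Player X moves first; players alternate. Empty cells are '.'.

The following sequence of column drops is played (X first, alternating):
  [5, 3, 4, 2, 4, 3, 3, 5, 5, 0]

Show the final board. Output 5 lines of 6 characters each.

Answer: ......
......
...X.X
...OXO
O.OOXX

Derivation:
Move 1: X drops in col 5, lands at row 4
Move 2: O drops in col 3, lands at row 4
Move 3: X drops in col 4, lands at row 4
Move 4: O drops in col 2, lands at row 4
Move 5: X drops in col 4, lands at row 3
Move 6: O drops in col 3, lands at row 3
Move 7: X drops in col 3, lands at row 2
Move 8: O drops in col 5, lands at row 3
Move 9: X drops in col 5, lands at row 2
Move 10: O drops in col 0, lands at row 4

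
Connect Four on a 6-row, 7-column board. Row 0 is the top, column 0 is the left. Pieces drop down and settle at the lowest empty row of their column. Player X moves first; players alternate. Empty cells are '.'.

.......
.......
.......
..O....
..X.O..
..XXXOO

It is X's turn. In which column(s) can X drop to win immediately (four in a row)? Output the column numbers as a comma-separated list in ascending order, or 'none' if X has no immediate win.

Answer: 1

Derivation:
col 0: drop X → no win
col 1: drop X → WIN!
col 2: drop X → no win
col 3: drop X → no win
col 4: drop X → no win
col 5: drop X → no win
col 6: drop X → no win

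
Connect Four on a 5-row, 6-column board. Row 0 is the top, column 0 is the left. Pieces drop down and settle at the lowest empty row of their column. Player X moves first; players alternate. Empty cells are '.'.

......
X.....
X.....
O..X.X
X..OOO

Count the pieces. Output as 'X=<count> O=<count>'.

X=5 O=4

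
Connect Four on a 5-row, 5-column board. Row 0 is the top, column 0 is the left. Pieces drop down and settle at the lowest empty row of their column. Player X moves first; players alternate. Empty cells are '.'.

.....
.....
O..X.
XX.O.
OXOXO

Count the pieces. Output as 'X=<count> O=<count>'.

X=5 O=5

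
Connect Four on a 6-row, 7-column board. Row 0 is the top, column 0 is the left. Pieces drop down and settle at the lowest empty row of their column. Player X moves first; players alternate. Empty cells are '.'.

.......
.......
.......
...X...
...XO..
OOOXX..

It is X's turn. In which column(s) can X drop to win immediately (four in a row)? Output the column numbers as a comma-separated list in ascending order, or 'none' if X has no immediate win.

col 0: drop X → no win
col 1: drop X → no win
col 2: drop X → no win
col 3: drop X → WIN!
col 4: drop X → no win
col 5: drop X → no win
col 6: drop X → no win

Answer: 3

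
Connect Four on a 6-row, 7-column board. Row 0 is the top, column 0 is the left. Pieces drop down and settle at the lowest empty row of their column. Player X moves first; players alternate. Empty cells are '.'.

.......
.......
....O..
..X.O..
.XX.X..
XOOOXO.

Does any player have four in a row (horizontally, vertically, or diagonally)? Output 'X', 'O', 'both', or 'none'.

none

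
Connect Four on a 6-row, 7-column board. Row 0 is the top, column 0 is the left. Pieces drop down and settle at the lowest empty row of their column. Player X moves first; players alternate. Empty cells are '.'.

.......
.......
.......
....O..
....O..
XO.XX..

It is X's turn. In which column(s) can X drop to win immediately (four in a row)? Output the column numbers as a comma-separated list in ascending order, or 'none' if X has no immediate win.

col 0: drop X → no win
col 1: drop X → no win
col 2: drop X → no win
col 3: drop X → no win
col 4: drop X → no win
col 5: drop X → no win
col 6: drop X → no win

Answer: none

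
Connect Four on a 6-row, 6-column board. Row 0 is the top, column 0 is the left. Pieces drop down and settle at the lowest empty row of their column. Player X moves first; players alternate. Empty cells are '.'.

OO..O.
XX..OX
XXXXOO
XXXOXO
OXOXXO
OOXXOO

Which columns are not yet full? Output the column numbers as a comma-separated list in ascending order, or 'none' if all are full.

col 0: top cell = 'O' → FULL
col 1: top cell = 'O' → FULL
col 2: top cell = '.' → open
col 3: top cell = '.' → open
col 4: top cell = 'O' → FULL
col 5: top cell = '.' → open

Answer: 2,3,5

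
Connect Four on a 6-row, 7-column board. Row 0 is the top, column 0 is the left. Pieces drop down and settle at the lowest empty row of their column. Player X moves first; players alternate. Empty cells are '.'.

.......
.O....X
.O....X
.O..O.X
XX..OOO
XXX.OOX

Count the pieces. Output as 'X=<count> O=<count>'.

X=9 O=9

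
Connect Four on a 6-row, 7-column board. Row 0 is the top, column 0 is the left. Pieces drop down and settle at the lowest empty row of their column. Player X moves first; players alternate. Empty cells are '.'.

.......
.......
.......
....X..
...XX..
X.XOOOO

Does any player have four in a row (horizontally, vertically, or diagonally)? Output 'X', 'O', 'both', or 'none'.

O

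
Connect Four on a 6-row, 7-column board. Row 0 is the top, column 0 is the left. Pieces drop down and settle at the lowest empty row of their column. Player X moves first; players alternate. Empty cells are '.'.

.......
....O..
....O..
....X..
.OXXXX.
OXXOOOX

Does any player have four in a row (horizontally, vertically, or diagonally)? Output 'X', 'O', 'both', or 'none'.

X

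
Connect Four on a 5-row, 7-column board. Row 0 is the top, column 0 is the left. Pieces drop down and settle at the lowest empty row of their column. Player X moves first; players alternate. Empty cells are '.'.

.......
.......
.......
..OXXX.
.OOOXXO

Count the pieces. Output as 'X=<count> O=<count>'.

X=5 O=5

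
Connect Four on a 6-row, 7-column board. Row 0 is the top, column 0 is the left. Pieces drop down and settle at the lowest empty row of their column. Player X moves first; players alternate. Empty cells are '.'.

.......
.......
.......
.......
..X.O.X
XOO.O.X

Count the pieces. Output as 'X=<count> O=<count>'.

X=4 O=4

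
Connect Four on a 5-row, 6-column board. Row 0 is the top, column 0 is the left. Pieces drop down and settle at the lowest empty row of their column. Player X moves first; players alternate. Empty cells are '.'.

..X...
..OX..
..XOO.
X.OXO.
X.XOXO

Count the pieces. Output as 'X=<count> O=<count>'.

X=8 O=7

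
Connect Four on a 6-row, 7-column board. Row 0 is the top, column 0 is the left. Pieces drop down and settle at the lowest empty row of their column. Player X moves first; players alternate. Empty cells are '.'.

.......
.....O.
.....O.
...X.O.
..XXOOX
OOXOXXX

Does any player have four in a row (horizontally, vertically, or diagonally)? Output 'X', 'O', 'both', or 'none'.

O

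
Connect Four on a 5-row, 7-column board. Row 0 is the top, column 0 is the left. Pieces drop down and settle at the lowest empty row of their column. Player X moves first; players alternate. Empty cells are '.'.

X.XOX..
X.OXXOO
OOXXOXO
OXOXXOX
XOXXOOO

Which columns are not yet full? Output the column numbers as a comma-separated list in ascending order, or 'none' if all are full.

col 0: top cell = 'X' → FULL
col 1: top cell = '.' → open
col 2: top cell = 'X' → FULL
col 3: top cell = 'O' → FULL
col 4: top cell = 'X' → FULL
col 5: top cell = '.' → open
col 6: top cell = '.' → open

Answer: 1,5,6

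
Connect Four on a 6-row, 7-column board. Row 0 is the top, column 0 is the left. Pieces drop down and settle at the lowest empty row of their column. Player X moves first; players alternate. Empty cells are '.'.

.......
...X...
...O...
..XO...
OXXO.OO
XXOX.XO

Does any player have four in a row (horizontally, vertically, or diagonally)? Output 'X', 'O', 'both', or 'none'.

none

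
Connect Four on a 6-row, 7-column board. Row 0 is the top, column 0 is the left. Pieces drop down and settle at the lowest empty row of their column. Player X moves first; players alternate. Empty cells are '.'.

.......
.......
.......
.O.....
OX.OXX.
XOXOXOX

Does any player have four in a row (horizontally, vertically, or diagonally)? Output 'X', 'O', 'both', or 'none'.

none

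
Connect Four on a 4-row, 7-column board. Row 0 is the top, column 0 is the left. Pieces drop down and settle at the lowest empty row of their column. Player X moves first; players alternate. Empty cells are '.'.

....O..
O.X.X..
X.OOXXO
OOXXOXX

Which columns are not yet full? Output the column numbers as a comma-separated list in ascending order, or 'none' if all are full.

Answer: 0,1,2,3,5,6

Derivation:
col 0: top cell = '.' → open
col 1: top cell = '.' → open
col 2: top cell = '.' → open
col 3: top cell = '.' → open
col 4: top cell = 'O' → FULL
col 5: top cell = '.' → open
col 6: top cell = '.' → open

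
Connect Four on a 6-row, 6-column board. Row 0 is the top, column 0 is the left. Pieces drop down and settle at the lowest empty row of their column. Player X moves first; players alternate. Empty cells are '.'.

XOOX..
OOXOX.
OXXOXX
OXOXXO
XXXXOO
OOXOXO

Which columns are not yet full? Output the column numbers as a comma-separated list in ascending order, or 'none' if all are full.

Answer: 4,5

Derivation:
col 0: top cell = 'X' → FULL
col 1: top cell = 'O' → FULL
col 2: top cell = 'O' → FULL
col 3: top cell = 'X' → FULL
col 4: top cell = '.' → open
col 5: top cell = '.' → open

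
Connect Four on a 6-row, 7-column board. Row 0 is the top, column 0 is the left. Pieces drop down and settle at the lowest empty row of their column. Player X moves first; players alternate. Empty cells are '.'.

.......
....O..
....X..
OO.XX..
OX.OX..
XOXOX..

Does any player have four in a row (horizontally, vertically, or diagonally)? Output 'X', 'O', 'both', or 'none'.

X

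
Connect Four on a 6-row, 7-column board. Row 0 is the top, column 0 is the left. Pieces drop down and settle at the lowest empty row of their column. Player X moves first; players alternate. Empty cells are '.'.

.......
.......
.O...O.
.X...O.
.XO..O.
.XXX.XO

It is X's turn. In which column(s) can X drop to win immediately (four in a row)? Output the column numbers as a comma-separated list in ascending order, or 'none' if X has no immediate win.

col 0: drop X → WIN!
col 1: drop X → no win
col 2: drop X → no win
col 3: drop X → no win
col 4: drop X → WIN!
col 5: drop X → no win
col 6: drop X → no win

Answer: 0,4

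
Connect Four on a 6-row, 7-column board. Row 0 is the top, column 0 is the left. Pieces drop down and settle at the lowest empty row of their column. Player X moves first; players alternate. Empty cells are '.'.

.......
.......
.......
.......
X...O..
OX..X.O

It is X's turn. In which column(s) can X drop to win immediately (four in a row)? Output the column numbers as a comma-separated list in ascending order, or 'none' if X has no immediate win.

Answer: none

Derivation:
col 0: drop X → no win
col 1: drop X → no win
col 2: drop X → no win
col 3: drop X → no win
col 4: drop X → no win
col 5: drop X → no win
col 6: drop X → no win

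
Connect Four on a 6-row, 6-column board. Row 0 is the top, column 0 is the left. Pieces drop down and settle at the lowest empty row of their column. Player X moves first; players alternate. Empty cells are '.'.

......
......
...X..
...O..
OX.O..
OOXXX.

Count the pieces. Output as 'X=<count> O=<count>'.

X=5 O=5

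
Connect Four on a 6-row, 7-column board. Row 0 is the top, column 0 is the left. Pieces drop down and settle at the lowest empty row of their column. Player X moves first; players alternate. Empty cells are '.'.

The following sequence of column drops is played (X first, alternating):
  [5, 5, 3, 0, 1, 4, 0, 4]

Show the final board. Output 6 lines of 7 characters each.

Move 1: X drops in col 5, lands at row 5
Move 2: O drops in col 5, lands at row 4
Move 3: X drops in col 3, lands at row 5
Move 4: O drops in col 0, lands at row 5
Move 5: X drops in col 1, lands at row 5
Move 6: O drops in col 4, lands at row 5
Move 7: X drops in col 0, lands at row 4
Move 8: O drops in col 4, lands at row 4

Answer: .......
.......
.......
.......
X...OO.
OX.XOX.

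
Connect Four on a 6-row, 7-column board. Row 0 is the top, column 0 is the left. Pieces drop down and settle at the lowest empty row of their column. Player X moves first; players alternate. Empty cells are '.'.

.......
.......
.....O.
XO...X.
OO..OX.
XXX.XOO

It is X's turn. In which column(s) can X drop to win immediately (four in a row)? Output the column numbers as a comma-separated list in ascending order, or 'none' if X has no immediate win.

Answer: 3

Derivation:
col 0: drop X → no win
col 1: drop X → no win
col 2: drop X → no win
col 3: drop X → WIN!
col 4: drop X → no win
col 5: drop X → no win
col 6: drop X → no win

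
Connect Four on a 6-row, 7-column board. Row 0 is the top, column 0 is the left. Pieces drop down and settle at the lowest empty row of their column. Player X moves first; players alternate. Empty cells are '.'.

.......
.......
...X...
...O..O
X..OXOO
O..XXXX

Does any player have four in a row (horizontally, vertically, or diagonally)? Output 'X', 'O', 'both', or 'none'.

X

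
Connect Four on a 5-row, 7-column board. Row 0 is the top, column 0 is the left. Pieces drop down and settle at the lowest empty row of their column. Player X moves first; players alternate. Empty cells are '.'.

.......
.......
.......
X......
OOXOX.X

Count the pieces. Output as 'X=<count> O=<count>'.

X=4 O=3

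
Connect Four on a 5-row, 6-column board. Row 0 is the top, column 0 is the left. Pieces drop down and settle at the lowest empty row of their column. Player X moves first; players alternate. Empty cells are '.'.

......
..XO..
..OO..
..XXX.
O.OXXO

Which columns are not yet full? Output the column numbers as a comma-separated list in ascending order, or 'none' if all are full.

Answer: 0,1,2,3,4,5

Derivation:
col 0: top cell = '.' → open
col 1: top cell = '.' → open
col 2: top cell = '.' → open
col 3: top cell = '.' → open
col 4: top cell = '.' → open
col 5: top cell = '.' → open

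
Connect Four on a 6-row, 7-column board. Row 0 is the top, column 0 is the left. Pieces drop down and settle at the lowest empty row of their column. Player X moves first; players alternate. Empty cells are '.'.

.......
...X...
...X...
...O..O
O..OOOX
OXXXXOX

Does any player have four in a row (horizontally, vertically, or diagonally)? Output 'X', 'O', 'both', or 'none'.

X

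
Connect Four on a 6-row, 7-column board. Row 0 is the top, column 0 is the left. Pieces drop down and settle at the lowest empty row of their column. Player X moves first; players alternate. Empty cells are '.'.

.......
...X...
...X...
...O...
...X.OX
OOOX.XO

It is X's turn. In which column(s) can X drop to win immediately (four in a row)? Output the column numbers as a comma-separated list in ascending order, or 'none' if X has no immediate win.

Answer: none

Derivation:
col 0: drop X → no win
col 1: drop X → no win
col 2: drop X → no win
col 3: drop X → no win
col 4: drop X → no win
col 5: drop X → no win
col 6: drop X → no win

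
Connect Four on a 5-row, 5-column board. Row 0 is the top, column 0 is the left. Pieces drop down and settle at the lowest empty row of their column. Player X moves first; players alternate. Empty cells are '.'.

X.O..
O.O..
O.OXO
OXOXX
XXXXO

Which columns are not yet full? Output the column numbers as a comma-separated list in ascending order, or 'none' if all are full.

col 0: top cell = 'X' → FULL
col 1: top cell = '.' → open
col 2: top cell = 'O' → FULL
col 3: top cell = '.' → open
col 4: top cell = '.' → open

Answer: 1,3,4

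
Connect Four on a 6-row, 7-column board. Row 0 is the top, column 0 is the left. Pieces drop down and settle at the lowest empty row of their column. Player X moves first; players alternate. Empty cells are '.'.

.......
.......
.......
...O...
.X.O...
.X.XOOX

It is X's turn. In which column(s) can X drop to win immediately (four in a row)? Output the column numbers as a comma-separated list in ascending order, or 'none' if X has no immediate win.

col 0: drop X → no win
col 1: drop X → no win
col 2: drop X → no win
col 3: drop X → no win
col 4: drop X → no win
col 5: drop X → no win
col 6: drop X → no win

Answer: none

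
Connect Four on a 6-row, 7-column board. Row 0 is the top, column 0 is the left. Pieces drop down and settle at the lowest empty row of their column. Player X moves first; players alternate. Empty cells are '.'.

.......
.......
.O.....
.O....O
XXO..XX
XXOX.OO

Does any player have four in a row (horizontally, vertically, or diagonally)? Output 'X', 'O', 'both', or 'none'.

none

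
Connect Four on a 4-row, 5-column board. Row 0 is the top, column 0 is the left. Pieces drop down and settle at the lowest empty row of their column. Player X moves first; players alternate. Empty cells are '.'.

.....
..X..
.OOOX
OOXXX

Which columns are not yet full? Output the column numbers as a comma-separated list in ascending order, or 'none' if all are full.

Answer: 0,1,2,3,4

Derivation:
col 0: top cell = '.' → open
col 1: top cell = '.' → open
col 2: top cell = '.' → open
col 3: top cell = '.' → open
col 4: top cell = '.' → open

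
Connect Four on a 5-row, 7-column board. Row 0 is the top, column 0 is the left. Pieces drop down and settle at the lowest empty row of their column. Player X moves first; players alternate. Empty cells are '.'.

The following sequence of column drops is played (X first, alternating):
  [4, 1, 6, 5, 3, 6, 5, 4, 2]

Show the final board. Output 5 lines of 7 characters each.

Answer: .......
.......
.......
....OXO
.OXXXOX

Derivation:
Move 1: X drops in col 4, lands at row 4
Move 2: O drops in col 1, lands at row 4
Move 3: X drops in col 6, lands at row 4
Move 4: O drops in col 5, lands at row 4
Move 5: X drops in col 3, lands at row 4
Move 6: O drops in col 6, lands at row 3
Move 7: X drops in col 5, lands at row 3
Move 8: O drops in col 4, lands at row 3
Move 9: X drops in col 2, lands at row 4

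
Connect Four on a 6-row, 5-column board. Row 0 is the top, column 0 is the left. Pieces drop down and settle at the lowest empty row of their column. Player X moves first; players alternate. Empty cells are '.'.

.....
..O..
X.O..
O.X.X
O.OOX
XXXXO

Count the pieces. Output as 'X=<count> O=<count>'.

X=8 O=7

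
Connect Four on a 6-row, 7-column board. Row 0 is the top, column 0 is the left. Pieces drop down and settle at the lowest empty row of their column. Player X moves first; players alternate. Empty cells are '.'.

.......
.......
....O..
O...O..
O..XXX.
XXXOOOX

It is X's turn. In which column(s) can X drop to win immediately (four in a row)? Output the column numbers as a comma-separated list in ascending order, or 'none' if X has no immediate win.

col 0: drop X → no win
col 1: drop X → no win
col 2: drop X → WIN!
col 3: drop X → no win
col 4: drop X → no win
col 5: drop X → no win
col 6: drop X → WIN!

Answer: 2,6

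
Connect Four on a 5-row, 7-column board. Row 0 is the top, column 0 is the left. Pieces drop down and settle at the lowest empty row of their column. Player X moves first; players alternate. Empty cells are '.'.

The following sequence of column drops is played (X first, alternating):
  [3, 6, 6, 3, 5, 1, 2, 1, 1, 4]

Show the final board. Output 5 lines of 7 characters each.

Move 1: X drops in col 3, lands at row 4
Move 2: O drops in col 6, lands at row 4
Move 3: X drops in col 6, lands at row 3
Move 4: O drops in col 3, lands at row 3
Move 5: X drops in col 5, lands at row 4
Move 6: O drops in col 1, lands at row 4
Move 7: X drops in col 2, lands at row 4
Move 8: O drops in col 1, lands at row 3
Move 9: X drops in col 1, lands at row 2
Move 10: O drops in col 4, lands at row 4

Answer: .......
.......
.X.....
.O.O..X
.OXXOXO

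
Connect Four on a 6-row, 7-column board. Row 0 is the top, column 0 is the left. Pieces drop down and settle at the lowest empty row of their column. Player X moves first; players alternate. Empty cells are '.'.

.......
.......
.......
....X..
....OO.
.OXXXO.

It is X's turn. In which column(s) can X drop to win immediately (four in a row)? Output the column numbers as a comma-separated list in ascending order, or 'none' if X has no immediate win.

Answer: none

Derivation:
col 0: drop X → no win
col 1: drop X → no win
col 2: drop X → no win
col 3: drop X → no win
col 4: drop X → no win
col 5: drop X → no win
col 6: drop X → no win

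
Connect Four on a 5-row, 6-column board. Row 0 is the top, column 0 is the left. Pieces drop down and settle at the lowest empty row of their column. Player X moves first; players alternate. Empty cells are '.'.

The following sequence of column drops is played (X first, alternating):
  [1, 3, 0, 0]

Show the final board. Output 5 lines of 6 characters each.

Move 1: X drops in col 1, lands at row 4
Move 2: O drops in col 3, lands at row 4
Move 3: X drops in col 0, lands at row 4
Move 4: O drops in col 0, lands at row 3

Answer: ......
......
......
O.....
XX.O..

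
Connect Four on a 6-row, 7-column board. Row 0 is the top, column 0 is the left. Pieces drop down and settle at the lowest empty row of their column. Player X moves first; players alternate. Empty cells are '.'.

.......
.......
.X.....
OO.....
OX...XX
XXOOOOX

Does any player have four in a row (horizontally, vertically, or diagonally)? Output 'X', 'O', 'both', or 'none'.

O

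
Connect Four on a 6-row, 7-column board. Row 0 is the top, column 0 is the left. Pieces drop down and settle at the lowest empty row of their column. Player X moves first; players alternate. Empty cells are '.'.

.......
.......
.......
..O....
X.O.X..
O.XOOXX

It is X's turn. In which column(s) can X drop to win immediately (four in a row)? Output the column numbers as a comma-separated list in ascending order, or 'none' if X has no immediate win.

col 0: drop X → no win
col 1: drop X → no win
col 2: drop X → no win
col 3: drop X → no win
col 4: drop X → no win
col 5: drop X → no win
col 6: drop X → no win

Answer: none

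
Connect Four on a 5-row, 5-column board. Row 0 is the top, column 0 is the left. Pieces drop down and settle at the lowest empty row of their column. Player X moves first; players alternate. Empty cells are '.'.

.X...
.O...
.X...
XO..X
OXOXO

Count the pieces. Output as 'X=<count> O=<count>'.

X=6 O=5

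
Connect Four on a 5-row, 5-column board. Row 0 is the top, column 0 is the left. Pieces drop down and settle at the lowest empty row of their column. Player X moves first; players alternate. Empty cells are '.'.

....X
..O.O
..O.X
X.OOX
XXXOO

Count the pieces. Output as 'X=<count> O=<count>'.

X=7 O=7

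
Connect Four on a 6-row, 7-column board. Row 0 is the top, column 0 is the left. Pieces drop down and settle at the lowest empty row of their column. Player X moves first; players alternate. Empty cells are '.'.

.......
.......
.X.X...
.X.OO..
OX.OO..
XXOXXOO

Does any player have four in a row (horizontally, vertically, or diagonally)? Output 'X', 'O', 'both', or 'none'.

X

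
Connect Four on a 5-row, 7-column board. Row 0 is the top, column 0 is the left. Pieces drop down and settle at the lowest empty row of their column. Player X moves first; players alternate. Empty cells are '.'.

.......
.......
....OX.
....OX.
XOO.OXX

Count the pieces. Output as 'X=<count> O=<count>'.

X=5 O=5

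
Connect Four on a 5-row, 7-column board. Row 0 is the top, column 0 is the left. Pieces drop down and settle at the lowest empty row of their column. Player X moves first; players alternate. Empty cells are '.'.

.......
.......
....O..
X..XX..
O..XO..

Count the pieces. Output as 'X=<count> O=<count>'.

X=4 O=3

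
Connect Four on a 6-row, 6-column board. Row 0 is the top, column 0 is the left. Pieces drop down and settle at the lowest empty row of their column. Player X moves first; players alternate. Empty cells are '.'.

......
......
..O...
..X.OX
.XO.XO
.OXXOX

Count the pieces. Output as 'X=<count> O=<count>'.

X=7 O=6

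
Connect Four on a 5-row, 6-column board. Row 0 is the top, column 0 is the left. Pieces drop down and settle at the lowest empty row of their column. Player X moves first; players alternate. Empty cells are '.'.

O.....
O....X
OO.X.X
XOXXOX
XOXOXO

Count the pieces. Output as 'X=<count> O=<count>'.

X=10 O=9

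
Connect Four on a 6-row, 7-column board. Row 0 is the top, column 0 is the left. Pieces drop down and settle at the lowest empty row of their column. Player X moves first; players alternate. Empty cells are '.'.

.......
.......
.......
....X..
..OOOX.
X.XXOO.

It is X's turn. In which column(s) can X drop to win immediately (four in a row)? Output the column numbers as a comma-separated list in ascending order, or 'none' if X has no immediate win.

col 0: drop X → no win
col 1: drop X → WIN!
col 2: drop X → no win
col 3: drop X → no win
col 4: drop X → no win
col 5: drop X → no win
col 6: drop X → no win

Answer: 1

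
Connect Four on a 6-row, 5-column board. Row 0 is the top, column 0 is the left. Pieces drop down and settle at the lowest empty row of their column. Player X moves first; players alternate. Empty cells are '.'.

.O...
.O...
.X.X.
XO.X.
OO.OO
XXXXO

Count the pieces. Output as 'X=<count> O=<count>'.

X=8 O=8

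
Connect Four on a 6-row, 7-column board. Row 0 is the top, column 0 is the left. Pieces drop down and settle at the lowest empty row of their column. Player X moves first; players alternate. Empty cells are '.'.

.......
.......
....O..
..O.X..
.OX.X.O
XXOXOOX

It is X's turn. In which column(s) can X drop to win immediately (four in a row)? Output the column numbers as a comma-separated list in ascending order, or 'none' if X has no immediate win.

Answer: none

Derivation:
col 0: drop X → no win
col 1: drop X → no win
col 2: drop X → no win
col 3: drop X → no win
col 4: drop X → no win
col 5: drop X → no win
col 6: drop X → no win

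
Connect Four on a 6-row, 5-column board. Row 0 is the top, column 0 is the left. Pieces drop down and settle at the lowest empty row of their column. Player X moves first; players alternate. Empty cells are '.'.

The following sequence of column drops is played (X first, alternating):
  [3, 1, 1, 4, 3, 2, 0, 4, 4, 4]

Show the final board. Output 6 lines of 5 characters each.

Move 1: X drops in col 3, lands at row 5
Move 2: O drops in col 1, lands at row 5
Move 3: X drops in col 1, lands at row 4
Move 4: O drops in col 4, lands at row 5
Move 5: X drops in col 3, lands at row 4
Move 6: O drops in col 2, lands at row 5
Move 7: X drops in col 0, lands at row 5
Move 8: O drops in col 4, lands at row 4
Move 9: X drops in col 4, lands at row 3
Move 10: O drops in col 4, lands at row 2

Answer: .....
.....
....O
....X
.X.XO
XOOXO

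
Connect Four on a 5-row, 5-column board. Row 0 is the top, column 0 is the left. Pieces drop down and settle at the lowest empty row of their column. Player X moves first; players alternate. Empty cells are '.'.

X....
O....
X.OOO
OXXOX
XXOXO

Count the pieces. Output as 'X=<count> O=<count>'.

X=8 O=8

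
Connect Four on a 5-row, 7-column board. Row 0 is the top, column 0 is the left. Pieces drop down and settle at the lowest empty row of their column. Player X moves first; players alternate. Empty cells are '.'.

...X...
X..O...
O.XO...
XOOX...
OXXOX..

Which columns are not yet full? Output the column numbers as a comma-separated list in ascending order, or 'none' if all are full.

Answer: 0,1,2,4,5,6

Derivation:
col 0: top cell = '.' → open
col 1: top cell = '.' → open
col 2: top cell = '.' → open
col 3: top cell = 'X' → FULL
col 4: top cell = '.' → open
col 5: top cell = '.' → open
col 6: top cell = '.' → open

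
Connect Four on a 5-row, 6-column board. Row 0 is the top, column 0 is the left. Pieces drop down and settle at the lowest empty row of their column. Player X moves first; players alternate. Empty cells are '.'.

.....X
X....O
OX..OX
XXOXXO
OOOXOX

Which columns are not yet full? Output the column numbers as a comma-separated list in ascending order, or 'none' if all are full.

Answer: 0,1,2,3,4

Derivation:
col 0: top cell = '.' → open
col 1: top cell = '.' → open
col 2: top cell = '.' → open
col 3: top cell = '.' → open
col 4: top cell = '.' → open
col 5: top cell = 'X' → FULL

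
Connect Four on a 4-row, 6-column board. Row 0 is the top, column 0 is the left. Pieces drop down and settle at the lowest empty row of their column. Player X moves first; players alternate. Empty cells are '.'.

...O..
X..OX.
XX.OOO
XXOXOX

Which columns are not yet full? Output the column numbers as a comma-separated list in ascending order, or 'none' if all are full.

Answer: 0,1,2,4,5

Derivation:
col 0: top cell = '.' → open
col 1: top cell = '.' → open
col 2: top cell = '.' → open
col 3: top cell = 'O' → FULL
col 4: top cell = '.' → open
col 5: top cell = '.' → open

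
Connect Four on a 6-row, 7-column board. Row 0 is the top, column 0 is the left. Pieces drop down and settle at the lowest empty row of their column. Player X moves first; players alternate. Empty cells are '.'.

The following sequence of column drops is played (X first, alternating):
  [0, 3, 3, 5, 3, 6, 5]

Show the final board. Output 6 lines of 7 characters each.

Answer: .......
.......
.......
...X...
...X.X.
X..O.OO

Derivation:
Move 1: X drops in col 0, lands at row 5
Move 2: O drops in col 3, lands at row 5
Move 3: X drops in col 3, lands at row 4
Move 4: O drops in col 5, lands at row 5
Move 5: X drops in col 3, lands at row 3
Move 6: O drops in col 6, lands at row 5
Move 7: X drops in col 5, lands at row 4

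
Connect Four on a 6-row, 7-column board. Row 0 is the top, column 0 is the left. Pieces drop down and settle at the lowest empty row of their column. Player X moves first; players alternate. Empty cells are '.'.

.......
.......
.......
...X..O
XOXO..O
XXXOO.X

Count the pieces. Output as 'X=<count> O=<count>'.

X=7 O=6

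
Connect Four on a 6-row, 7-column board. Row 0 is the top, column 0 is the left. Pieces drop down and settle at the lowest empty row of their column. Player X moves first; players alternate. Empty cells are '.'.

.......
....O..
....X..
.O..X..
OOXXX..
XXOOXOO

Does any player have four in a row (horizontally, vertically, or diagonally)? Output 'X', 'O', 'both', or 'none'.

X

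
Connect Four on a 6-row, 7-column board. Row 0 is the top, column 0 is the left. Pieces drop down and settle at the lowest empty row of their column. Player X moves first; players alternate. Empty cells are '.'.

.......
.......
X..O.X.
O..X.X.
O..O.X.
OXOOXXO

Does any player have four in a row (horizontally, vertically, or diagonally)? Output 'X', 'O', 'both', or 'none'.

X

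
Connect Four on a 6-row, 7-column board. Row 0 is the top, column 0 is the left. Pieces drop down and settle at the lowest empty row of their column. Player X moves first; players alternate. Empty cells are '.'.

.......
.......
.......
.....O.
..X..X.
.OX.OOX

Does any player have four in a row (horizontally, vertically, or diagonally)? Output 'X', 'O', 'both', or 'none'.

none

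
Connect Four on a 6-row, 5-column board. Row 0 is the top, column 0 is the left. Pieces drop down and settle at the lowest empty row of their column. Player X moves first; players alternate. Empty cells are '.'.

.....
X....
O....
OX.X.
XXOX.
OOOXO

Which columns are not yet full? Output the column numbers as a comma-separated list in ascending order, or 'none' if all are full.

col 0: top cell = '.' → open
col 1: top cell = '.' → open
col 2: top cell = '.' → open
col 3: top cell = '.' → open
col 4: top cell = '.' → open

Answer: 0,1,2,3,4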